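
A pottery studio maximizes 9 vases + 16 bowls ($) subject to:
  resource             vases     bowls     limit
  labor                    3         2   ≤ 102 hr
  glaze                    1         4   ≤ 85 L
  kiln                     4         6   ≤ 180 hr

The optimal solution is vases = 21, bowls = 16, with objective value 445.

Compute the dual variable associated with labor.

Check each constraint at x*: labor 95/102 (slack 7); glaze 85/85 (tight); kiln 180/180 (tight).
Slack constraints have shadow price 0 (complementary slackness).
From A_Bᵀ y = c: 1·y_glaze + 4·y_kiln = 9; 4·y_glaze + 6·y_kiln = 16.
This yields shadow prices y_glaze = 1, y_kiln = 2.
Shadow price of labor = 0.

0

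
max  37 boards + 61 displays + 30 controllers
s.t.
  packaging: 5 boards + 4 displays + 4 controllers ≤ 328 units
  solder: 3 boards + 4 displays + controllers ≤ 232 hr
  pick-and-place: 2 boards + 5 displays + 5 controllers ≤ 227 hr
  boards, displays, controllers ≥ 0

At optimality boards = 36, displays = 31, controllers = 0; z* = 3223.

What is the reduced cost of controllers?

Check each constraint at x*: packaging 304/328 (slack 24); solder 232/232 (tight); pick-and-place 227/227 (tight).
Slack constraints have shadow price 0 (complementary slackness).
Dual feasibility on the basic columns requires 3·y_solder + 2·y_pick-and-place = 37, 4·y_solder + 5·y_pick-and-place = 61.
This yields shadow prices y_solder = 9, y_pick-and-place = 5.
Reduced cost of controllers: c₃ − yᵀa₃ = 30 − (9·1 + 5·5) = 30 − 34 = -4.

-4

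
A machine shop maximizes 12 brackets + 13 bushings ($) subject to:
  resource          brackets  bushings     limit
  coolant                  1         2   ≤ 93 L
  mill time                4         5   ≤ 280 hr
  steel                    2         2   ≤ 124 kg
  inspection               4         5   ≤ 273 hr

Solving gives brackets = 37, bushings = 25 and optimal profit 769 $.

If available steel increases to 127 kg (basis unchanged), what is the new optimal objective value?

781

At the optimum: coolant uses 87 of 93 (slack = 6); mill time uses 273 of 280 (slack = 7); steel uses 124 of 124 (binding); inspection uses 273 of 273 (binding).
Since coolant, mill time are not tight, their duals are 0.
Dual feasibility on the basic columns requires 2·y_steel + 4·y_inspection = 12, 2·y_steel + 5·y_inspection = 13.
This yields shadow prices y_steel = 4, y_inspection = 1.
Δz = y_steel·Δb = 4 × (3) = 12, so new z* = 769 + 12 = 781.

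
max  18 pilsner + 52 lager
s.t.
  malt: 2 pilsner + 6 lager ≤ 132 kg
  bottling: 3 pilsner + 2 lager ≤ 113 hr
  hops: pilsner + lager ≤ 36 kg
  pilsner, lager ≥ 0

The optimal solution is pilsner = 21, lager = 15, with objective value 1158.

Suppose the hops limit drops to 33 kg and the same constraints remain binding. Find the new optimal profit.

1155

At the optimum: malt uses 132 of 132 (binding); bottling uses 93 of 113 (slack = 20); hops uses 36 of 36 (binding).
By complementary slackness, y = 0 for the non-binding constraint.
The binding rows give the dual system: 2·y_malt + 1·y_hops = 18 and 6·y_malt + 1·y_hops = 52.
This yields shadow prices y_malt = 8.5, y_hops = 1.
Δz = y_hops·Δb = 1 × (-3) = -3, so new z* = 1158 − 3 = 1155.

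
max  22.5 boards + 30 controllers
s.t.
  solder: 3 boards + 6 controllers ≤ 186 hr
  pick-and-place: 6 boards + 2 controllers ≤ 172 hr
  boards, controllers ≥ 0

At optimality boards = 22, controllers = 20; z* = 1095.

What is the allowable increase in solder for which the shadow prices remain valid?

Binding constraints: solder, pick-and-place. The basis is B = [[3,6],[6,2]] with det -30.
Per unit increase in solder, x* moves by d = (-0.0667, 0.2).
The basis stays optimal until boards reaches 0; allowable increase = 330 hr.

330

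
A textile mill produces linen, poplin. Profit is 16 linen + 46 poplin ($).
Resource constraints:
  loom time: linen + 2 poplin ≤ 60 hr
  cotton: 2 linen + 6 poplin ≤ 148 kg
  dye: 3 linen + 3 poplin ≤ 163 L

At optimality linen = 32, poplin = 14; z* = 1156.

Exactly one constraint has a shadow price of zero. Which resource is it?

dye

loom time: 60/60 (binding)
cotton: 148/148 (binding)
dye: 138/163 (slack 25)
By complementary slackness, a constraint with positive slack has shadow price 0 → dye.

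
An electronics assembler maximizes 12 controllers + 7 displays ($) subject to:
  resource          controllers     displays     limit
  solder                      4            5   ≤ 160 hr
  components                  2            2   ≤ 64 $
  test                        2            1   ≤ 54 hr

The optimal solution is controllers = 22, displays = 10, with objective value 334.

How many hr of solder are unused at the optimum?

22

solder used = 4·22 + 5·10 = 138; slack = 160 − 138 = 22.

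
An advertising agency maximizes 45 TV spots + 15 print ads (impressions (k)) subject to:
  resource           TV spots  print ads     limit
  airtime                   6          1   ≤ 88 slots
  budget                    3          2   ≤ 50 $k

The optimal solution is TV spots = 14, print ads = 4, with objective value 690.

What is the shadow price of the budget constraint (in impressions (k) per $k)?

At the optimum: airtime uses 88 of 88 (binding); budget uses 50 of 50 (binding).
From A_Bᵀ y = c: 6·y_airtime + 3·y_budget = 45; 1·y_airtime + 2·y_budget = 15.
→ y_airtime = 5 and y_budget = 5.
Shadow price of budget = 5.

5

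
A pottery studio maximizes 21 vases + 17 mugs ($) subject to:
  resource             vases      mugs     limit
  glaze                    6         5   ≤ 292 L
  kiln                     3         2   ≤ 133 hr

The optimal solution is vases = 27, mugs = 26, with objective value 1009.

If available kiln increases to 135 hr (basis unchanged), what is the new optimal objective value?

Both glaze and kiln are binding at x*.
From A_Bᵀ y = c: 6·y_glaze + 3·y_kiln = 21; 5·y_glaze + 2·y_kiln = 17.
This yields shadow prices y_glaze = 3, y_kiln = 1.
Δz = y_kiln·Δb = 1 × (2) = 2, so new z* = 1009 + 2 = 1011.

1011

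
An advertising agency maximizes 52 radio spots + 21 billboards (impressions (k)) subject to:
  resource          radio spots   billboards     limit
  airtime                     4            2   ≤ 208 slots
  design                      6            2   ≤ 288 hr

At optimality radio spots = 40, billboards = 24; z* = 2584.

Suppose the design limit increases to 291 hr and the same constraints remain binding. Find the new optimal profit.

2599

Both airtime and design are binding at x*.
From A_Bᵀ y = c: 4·y_airtime + 6·y_design = 52; 2·y_airtime + 2·y_design = 21.
This yields shadow prices y_airtime = 5.5, y_design = 5.
Δz = y_design·Δb = 5 × (3) = 15, so new z* = 2584 + 15 = 2599.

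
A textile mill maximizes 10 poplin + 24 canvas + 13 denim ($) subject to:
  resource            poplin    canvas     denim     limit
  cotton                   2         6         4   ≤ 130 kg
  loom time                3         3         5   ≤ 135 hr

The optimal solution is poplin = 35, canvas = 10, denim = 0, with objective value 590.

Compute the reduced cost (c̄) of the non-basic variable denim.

Check each constraint at x*: cotton 130/130 (tight); loom time 135/135 (tight).
Dual feasibility on the basic columns requires 2·y_cotton + 3·y_loom time = 10, 6·y_cotton + 3·y_loom time = 24.
Solving: y_cotton = 3.5, y_loom time = 1.
Reduced cost of denim: c₃ − yᵀa₃ = 13 − (3.5·4 + 1·5) = 13 − 19 = -6.

-6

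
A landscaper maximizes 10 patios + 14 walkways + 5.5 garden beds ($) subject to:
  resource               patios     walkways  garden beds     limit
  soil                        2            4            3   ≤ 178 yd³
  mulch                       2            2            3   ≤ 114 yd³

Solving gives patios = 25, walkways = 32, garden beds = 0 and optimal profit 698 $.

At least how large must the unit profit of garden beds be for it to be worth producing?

Check each constraint at x*: soil 178/178 (tight); mulch 114/114 (tight).
Dual feasibility on the basic columns requires 2·y_soil + 2·y_mulch = 10, 4·y_soil + 2·y_mulch = 14.
This yields shadow prices y_soil = 2, y_mulch = 3.
garden beds enters the basis when its profit ≥ yᵀa₃ = 2·3 + 3·3 = 15.

15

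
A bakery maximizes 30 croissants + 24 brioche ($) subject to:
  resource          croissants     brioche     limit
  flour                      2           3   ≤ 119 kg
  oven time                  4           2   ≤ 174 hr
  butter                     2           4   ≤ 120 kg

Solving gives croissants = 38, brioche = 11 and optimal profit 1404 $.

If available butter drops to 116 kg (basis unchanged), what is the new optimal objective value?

1392

At the optimum: flour uses 109 of 119 (slack = 10); oven time uses 174 of 174 (binding); butter uses 120 of 120 (binding).
Since flour is not tight, its dual is 0.
The binding rows give the dual system: 4·y_oven time + 2·y_butter = 30 and 2·y_oven time + 4·y_butter = 24.
→ y_oven time = 6 and y_butter = 3.
Δz = y_butter·Δb = 3 × (-4) = -12, so new z* = 1404 − 12 = 1392.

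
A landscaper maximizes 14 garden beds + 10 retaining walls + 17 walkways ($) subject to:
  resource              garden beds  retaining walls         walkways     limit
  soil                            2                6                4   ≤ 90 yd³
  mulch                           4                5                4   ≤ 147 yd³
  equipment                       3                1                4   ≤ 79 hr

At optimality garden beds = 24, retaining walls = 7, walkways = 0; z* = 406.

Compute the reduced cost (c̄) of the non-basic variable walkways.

At the optimum: soil uses 90 of 90 (binding); mulch uses 131 of 147 (slack = 16); equipment uses 79 of 79 (binding).
Slack constraints have shadow price 0 (complementary slackness).
From A_Bᵀ y = c: 2·y_soil + 3·y_equipment = 14; 6·y_soil + 1·y_equipment = 10.
→ y_soil = 1 and y_equipment = 4.
Reduced cost of walkways: c₃ − yᵀa₃ = 17 − (1·4 + 4·4) = 17 − 20 = -3.

-3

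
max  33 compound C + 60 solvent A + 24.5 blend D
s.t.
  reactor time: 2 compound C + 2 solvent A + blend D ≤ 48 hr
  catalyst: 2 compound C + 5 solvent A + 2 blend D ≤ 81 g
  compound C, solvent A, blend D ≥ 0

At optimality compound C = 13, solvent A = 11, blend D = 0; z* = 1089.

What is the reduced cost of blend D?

Check each constraint at x*: reactor time 48/48 (tight); catalyst 81/81 (tight).
The binding rows give the dual system: 2·y_reactor time + 2·y_catalyst = 33 and 2·y_reactor time + 5·y_catalyst = 60.
→ y_reactor time = 7.5 and y_catalyst = 9.
Reduced cost of blend D: c₃ − yᵀa₃ = 24.5 − (7.5·1 + 9·2) = 24.5 − 25.5 = -1.

-1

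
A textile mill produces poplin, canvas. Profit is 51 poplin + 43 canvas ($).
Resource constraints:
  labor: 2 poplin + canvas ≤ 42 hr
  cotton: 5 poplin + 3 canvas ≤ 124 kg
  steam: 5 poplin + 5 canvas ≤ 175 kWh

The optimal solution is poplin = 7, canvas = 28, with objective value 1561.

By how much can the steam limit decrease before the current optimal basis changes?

Binding constraints: labor, steam. The basis is B = [[2,1],[5,5]] with det 5.
Per unit decrease in steam, x* moves by d = (0.2, -0.4).
The basis stays optimal until canvas reaches 0; allowable decrease = 70 kWh.

70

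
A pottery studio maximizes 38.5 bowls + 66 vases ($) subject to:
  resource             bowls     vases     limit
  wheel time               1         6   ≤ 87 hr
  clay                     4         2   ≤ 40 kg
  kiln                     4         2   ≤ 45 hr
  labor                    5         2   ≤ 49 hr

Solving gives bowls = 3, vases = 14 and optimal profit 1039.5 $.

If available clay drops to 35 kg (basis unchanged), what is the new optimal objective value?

1002

Check each constraint at x*: wheel time 87/87 (tight); clay 40/40 (tight); kiln 40/45 (slack 5); labor 43/49 (slack 6).
By complementary slackness, y = 0 for the non-binding constraints.
Dual feasibility on the basic columns requires 1·y_wheel time + 4·y_clay = 38.5, 6·y_wheel time + 2·y_clay = 66.
This yields shadow prices y_wheel time = 8.5, y_clay = 7.5.
Δz = y_clay·Δb = 7.5 × (-5) = -37.5, so new z* = 1039.5 − 37.5 = 1002.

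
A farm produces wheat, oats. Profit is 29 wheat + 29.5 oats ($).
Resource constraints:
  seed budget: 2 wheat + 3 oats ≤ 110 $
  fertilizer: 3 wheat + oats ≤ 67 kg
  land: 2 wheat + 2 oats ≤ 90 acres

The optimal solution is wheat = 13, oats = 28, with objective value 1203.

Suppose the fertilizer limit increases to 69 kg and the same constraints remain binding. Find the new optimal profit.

At the optimum: seed budget uses 110 of 110 (binding); fertilizer uses 67 of 67 (binding); land uses 82 of 90 (slack = 8).
Since land is not tight, its dual is 0.
Dual feasibility on the basic columns requires 2·y_seed budget + 3·y_fertilizer = 29, 3·y_seed budget + 1·y_fertilizer = 29.5.
This yields shadow prices y_seed budget = 8.5, y_fertilizer = 4.
Δz = y_fertilizer·Δb = 4 × (2) = 8, so new z* = 1203 + 8 = 1211.

1211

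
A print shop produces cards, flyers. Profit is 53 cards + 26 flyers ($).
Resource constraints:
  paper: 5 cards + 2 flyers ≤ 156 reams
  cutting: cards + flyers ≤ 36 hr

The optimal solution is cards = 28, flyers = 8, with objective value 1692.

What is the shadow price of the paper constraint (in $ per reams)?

9

At the optimum: paper uses 156 of 156 (binding); cutting uses 36 of 36 (binding).
Dual feasibility on the basic columns requires 5·y_paper + 1·y_cutting = 53, 2·y_paper + 1·y_cutting = 26.
This yields shadow prices y_paper = 9, y_cutting = 8.
Shadow price of paper = 9.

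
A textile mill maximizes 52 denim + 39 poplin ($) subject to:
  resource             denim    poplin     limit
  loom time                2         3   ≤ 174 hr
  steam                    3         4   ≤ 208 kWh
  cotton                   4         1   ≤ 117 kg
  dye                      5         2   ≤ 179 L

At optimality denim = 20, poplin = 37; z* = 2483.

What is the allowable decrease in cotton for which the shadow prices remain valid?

65

Binding constraints: steam, cotton. The basis is B = [[3,4],[4,1]] with det -13.
Per unit decrease in cotton, x* moves by d = (-0.3077, 0.2308).
The basis stays optimal until denim reaches 0; allowable decrease = 65 kg.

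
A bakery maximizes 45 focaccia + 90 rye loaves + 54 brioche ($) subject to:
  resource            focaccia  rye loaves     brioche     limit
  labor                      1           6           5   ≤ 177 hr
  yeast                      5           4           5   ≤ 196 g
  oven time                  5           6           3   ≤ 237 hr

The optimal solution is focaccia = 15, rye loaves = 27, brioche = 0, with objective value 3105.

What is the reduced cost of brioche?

-6

Binding: labor and oven time. Non-binding: yeast (13 unused).
Since yeast is not tight, its dual is 0.
From A_Bᵀ y = c: 1·y_labor + 5·y_oven time = 45; 6·y_labor + 6·y_oven time = 90.
This yields shadow prices y_labor = 7.5, y_oven time = 7.5.
Reduced cost of brioche: c₃ − yᵀa₃ = 54 − (7.5·5 + 7.5·3) = 54 − 60 = -6.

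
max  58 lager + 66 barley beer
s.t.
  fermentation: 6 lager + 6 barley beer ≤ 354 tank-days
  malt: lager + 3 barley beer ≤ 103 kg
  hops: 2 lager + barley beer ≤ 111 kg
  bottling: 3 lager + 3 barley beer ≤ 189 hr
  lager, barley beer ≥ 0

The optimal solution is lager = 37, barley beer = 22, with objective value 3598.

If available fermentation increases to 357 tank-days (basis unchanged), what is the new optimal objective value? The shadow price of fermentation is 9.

Δb = 3, so new z* = 3598 + (9)·(3) = 3598 + 27 = 3625.

3625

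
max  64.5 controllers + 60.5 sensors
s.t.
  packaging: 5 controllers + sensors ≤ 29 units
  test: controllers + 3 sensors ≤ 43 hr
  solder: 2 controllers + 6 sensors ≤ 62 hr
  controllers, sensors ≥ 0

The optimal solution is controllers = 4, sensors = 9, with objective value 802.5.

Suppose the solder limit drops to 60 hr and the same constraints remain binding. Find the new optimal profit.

785.5

Binding: packaging and solder. Non-binding: test (12 unused).
Since test is not tight, its dual is 0.
The binding rows give the dual system: 5·y_packaging + 2·y_solder = 64.5 and 1·y_packaging + 6·y_solder = 60.5.
Solving: y_packaging = 9.5, y_solder = 8.5.
Δz = y_solder·Δb = 8.5 × (-2) = -17, so new z* = 802.5 − 17 = 785.5.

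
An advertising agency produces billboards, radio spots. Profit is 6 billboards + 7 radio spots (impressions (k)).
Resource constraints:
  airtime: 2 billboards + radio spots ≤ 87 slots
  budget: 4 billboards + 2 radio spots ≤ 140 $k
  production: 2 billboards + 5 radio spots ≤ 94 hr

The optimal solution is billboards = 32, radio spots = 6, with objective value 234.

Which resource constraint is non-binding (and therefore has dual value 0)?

airtime

airtime: 70/87 (slack 17)
budget: 140/140 (binding)
production: 94/94 (binding)
By complementary slackness, a constraint with positive slack has shadow price 0 → airtime.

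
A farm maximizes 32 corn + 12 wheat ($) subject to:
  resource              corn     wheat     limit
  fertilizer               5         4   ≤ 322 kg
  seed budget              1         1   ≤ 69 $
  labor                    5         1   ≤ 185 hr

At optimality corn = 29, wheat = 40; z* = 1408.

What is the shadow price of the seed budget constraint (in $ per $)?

Binding: seed budget and labor. Non-binding: fertilizer (17 unused).
Since fertilizer is not tight, its dual is 0.
From A_Bᵀ y = c: 1·y_seed budget + 5·y_labor = 32; 1·y_seed budget + 1·y_labor = 12.
Solving: y_seed budget = 7, y_labor = 5.
Shadow price of seed budget = 7.

7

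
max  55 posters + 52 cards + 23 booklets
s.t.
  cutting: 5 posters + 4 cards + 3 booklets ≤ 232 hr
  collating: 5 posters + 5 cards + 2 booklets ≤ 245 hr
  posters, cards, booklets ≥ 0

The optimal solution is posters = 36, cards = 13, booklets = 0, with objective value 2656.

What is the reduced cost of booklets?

-2

At the optimum: cutting uses 232 of 232 (binding); collating uses 245 of 245 (binding).
The binding rows give the dual system: 5·y_cutting + 5·y_collating = 55 and 4·y_cutting + 5·y_collating = 52.
This yields shadow prices y_cutting = 3, y_collating = 8.
Reduced cost of booklets: c₃ − yᵀa₃ = 23 − (3·3 + 8·2) = 23 − 25 = -2.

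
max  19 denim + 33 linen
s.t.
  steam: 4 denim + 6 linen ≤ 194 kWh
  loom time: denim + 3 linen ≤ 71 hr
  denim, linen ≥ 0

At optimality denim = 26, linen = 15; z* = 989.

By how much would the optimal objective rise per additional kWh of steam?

4

Check each constraint at x*: steam 194/194 (tight); loom time 71/71 (tight).
The binding rows give the dual system: 4·y_steam + 1·y_loom time = 19 and 6·y_steam + 3·y_loom time = 33.
Solving: y_steam = 4, y_loom time = 3.
Shadow price of steam = 4.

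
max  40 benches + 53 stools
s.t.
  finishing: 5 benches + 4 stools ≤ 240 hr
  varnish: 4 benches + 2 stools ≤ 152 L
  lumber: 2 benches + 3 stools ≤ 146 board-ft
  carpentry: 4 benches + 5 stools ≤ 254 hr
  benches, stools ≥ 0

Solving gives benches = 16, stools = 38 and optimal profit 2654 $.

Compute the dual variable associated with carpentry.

At the optimum: finishing uses 232 of 240 (slack = 8); varnish uses 140 of 152 (slack = 12); lumber uses 146 of 146 (binding); carpentry uses 254 of 254 (binding).
By complementary slackness, y = 0 for the non-binding constraints.
The binding rows give the dual system: 2·y_lumber + 4·y_carpentry = 40 and 3·y_lumber + 5·y_carpentry = 53.
This yields shadow prices y_lumber = 6, y_carpentry = 7.
Shadow price of carpentry = 7.

7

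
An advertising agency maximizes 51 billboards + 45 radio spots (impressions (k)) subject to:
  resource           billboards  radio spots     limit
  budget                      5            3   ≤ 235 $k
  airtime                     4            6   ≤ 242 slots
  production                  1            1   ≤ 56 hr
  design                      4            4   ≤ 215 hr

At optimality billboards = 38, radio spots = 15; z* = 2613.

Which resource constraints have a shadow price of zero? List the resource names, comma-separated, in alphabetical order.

budget: 235/235 (binding)
airtime: 242/242 (binding)
production: 53/56 (slack 3)
design: 212/215 (slack 3)
By complementary slackness, a constraint with positive slack has shadow price 0 → design, production.

design, production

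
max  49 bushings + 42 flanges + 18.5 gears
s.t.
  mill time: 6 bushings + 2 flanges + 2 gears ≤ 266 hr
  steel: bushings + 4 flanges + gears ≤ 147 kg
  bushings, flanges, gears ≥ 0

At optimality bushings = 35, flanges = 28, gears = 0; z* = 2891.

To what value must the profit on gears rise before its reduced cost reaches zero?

At the optimum: mill time uses 266 of 266 (binding); steel uses 147 of 147 (binding).
From A_Bᵀ y = c: 6·y_mill time + 1·y_steel = 49; 2·y_mill time + 4·y_steel = 42.
→ y_mill time = 7 and y_steel = 7.
gears enters the basis when its profit ≥ yᵀa₃ = 7·2 + 7·1 = 21.

21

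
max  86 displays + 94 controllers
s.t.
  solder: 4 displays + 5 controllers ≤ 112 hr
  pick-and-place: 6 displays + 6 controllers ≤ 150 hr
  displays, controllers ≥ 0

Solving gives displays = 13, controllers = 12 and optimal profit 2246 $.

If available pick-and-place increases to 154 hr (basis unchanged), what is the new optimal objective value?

At the optimum: solder uses 112 of 112 (binding); pick-and-place uses 150 of 150 (binding).
The binding rows give the dual system: 4·y_solder + 6·y_pick-and-place = 86 and 5·y_solder + 6·y_pick-and-place = 94.
→ y_solder = 8 and y_pick-and-place = 9.
Δz = y_pick-and-place·Δb = 9 × (4) = 36, so new z* = 2246 + 36 = 2282.

2282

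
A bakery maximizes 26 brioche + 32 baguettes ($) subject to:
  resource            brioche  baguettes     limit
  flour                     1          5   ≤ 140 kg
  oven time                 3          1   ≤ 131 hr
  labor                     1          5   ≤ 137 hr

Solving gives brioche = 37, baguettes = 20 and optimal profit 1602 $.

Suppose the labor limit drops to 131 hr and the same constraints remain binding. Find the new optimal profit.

At the optimum: flour uses 137 of 140 (slack = 3); oven time uses 131 of 131 (binding); labor uses 137 of 137 (binding).
Since flour is not tight, its dual is 0.
From A_Bᵀ y = c: 3·y_oven time + 1·y_labor = 26; 1·y_oven time + 5·y_labor = 32.
Solving: y_oven time = 7, y_labor = 5.
Δz = y_labor·Δb = 5 × (-6) = -30, so new z* = 1602 − 30 = 1572.

1572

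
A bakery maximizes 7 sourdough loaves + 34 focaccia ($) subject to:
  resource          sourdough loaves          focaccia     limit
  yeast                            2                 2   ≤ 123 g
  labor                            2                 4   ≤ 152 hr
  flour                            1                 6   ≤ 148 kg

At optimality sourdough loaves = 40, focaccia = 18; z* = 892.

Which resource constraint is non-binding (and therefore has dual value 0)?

yeast: 116/123 (slack 7)
labor: 152/152 (binding)
flour: 148/148 (binding)
By complementary slackness, a constraint with positive slack has shadow price 0 → yeast.

yeast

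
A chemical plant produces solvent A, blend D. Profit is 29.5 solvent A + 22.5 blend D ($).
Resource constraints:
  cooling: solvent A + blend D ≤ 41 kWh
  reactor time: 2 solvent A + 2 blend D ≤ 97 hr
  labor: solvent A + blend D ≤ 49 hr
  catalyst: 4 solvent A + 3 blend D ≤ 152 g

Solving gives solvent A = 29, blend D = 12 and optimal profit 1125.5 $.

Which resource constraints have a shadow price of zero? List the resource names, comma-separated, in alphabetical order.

cooling: 41/41 (binding)
reactor time: 82/97 (slack 15)
labor: 41/49 (slack 8)
catalyst: 152/152 (binding)
By complementary slackness, a constraint with positive slack has shadow price 0 → labor, reactor time.

labor, reactor time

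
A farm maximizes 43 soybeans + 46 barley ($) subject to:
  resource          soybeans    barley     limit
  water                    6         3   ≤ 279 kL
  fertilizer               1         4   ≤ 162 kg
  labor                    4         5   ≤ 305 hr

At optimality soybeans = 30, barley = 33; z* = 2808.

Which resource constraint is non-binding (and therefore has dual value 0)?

labor

water: 279/279 (binding)
fertilizer: 162/162 (binding)
labor: 285/305 (slack 20)
By complementary slackness, a constraint with positive slack has shadow price 0 → labor.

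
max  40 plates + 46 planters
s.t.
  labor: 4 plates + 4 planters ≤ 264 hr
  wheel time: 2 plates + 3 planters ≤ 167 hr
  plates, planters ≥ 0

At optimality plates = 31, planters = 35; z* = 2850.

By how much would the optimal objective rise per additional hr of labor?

At the optimum: labor uses 264 of 264 (binding); wheel time uses 167 of 167 (binding).
From A_Bᵀ y = c: 4·y_labor + 2·y_wheel time = 40; 4·y_labor + 3·y_wheel time = 46.
Solving: y_labor = 7, y_wheel time = 6.
Shadow price of labor = 7.

7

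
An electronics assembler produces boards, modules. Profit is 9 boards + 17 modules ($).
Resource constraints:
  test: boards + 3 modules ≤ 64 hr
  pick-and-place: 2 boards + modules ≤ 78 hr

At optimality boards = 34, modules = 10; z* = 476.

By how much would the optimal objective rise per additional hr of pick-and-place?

2

Check each constraint at x*: test 64/64 (tight); pick-and-place 78/78 (tight).
Dual feasibility on the basic columns requires 1·y_test + 2·y_pick-and-place = 9, 3·y_test + 1·y_pick-and-place = 17.
→ y_test = 5 and y_pick-and-place = 2.
Shadow price of pick-and-place = 2.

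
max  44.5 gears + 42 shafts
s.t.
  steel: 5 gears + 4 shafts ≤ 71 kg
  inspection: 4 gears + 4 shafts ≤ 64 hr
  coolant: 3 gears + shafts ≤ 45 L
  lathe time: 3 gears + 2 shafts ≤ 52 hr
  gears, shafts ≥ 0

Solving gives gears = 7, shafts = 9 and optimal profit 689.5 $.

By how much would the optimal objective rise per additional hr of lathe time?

0

At the optimum: steel uses 71 of 71 (binding); inspection uses 64 of 64 (binding); coolant uses 30 of 45 (slack = 15); lathe time uses 39 of 52 (slack = 13).
By complementary slackness, y = 0 for the non-binding constraints.
The binding rows give the dual system: 5·y_steel + 4·y_inspection = 44.5 and 4·y_steel + 4·y_inspection = 42.
Solving: y_steel = 2.5, y_inspection = 8.
Shadow price of lathe time = 0.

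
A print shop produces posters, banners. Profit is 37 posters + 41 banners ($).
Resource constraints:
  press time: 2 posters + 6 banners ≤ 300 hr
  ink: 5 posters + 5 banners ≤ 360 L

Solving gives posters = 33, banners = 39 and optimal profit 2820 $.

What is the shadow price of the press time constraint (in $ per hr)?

At the optimum: press time uses 300 of 300 (binding); ink uses 360 of 360 (binding).
Dual feasibility on the basic columns requires 2·y_press time + 5·y_ink = 37, 6·y_press time + 5·y_ink = 41.
→ y_press time = 1 and y_ink = 7.
Shadow price of press time = 1.

1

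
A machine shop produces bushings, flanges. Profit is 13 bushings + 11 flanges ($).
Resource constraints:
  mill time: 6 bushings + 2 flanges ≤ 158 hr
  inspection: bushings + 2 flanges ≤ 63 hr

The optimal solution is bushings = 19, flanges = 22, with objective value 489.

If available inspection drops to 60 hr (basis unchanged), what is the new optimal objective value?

Both mill time and inspection are binding at x*.
Dual feasibility on the basic columns requires 6·y_mill time + 1·y_inspection = 13, 2·y_mill time + 2·y_inspection = 11.
This yields shadow prices y_mill time = 1.5, y_inspection = 4.
Δz = y_inspection·Δb = 4 × (-3) = -12, so new z* = 489 − 12 = 477.

477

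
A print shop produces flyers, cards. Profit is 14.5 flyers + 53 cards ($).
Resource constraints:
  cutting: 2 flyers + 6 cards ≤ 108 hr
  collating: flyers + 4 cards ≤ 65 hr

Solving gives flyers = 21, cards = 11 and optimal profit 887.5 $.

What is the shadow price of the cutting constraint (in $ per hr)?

Both cutting and collating are binding at x*.
From A_Bᵀ y = c: 2·y_cutting + 1·y_collating = 14.5; 6·y_cutting + 4·y_collating = 53.
This yields shadow prices y_cutting = 2.5, y_collating = 9.5.
Shadow price of cutting = 2.5.

2.5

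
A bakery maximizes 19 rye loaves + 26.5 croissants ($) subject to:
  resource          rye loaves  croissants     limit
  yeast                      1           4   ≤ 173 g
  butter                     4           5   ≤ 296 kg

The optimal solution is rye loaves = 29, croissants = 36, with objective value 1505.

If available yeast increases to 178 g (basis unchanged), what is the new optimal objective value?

Both yeast and butter are binding at x*.
Dual feasibility on the basic columns requires 1·y_yeast + 4·y_butter = 19, 4·y_yeast + 5·y_butter = 26.5.
→ y_yeast = 1 and y_butter = 4.5.
Δz = y_yeast·Δb = 1 × (5) = 5, so new z* = 1505 + 5 = 1510.

1510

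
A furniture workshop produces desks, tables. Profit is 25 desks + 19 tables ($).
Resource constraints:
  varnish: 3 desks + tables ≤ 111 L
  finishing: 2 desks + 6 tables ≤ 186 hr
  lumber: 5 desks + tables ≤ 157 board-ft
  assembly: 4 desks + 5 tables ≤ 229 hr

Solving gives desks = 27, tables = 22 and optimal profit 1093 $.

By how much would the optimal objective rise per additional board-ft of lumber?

4

Binding: finishing and lumber. Non-binding: varnish (8 unused), assembly (11 unused).
Since varnish, assembly are not tight, their duals are 0.
Dual feasibility on the basic columns requires 2·y_finishing + 5·y_lumber = 25, 6·y_finishing + 1·y_lumber = 19.
Solving: y_finishing = 2.5, y_lumber = 4.
Shadow price of lumber = 4.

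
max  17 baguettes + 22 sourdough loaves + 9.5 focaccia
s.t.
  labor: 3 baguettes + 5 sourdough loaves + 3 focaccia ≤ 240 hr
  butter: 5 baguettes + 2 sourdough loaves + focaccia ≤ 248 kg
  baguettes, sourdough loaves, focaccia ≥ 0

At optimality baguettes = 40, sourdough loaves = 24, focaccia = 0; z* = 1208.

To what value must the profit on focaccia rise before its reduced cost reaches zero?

13

At the optimum: labor uses 240 of 240 (binding); butter uses 248 of 248 (binding).
From A_Bᵀ y = c: 3·y_labor + 5·y_butter = 17; 5·y_labor + 2·y_butter = 22.
This yields shadow prices y_labor = 4, y_butter = 1.
focaccia enters the basis when its profit ≥ yᵀa₃ = 4·3 + 1·1 = 13.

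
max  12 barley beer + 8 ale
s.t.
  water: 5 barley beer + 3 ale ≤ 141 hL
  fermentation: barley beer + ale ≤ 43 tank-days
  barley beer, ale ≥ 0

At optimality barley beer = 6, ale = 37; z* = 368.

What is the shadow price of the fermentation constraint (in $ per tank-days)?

2

At the optimum: water uses 141 of 141 (binding); fermentation uses 43 of 43 (binding).
From A_Bᵀ y = c: 5·y_water + 1·y_fermentation = 12; 3·y_water + 1·y_fermentation = 8.
→ y_water = 2 and y_fermentation = 2.
Shadow price of fermentation = 2.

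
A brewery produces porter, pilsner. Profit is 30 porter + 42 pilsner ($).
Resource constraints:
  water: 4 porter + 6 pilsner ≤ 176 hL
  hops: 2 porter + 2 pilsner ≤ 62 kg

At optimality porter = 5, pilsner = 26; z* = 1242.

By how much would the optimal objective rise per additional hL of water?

Both water and hops are binding at x*.
Dual feasibility on the basic columns requires 4·y_water + 2·y_hops = 30, 6·y_water + 2·y_hops = 42.
This yields shadow prices y_water = 6, y_hops = 3.
Shadow price of water = 6.

6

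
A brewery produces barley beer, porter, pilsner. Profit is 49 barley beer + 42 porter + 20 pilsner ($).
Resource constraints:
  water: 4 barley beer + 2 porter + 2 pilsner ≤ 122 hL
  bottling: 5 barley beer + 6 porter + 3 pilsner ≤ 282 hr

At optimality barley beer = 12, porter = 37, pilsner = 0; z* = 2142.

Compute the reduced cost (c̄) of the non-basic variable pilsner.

-7

At the optimum: water uses 122 of 122 (binding); bottling uses 282 of 282 (binding).
The binding rows give the dual system: 4·y_water + 5·y_bottling = 49 and 2·y_water + 6·y_bottling = 42.
Solving: y_water = 6, y_bottling = 5.
Reduced cost of pilsner: c₃ − yᵀa₃ = 20 − (6·2 + 5·3) = 20 − 27 = -7.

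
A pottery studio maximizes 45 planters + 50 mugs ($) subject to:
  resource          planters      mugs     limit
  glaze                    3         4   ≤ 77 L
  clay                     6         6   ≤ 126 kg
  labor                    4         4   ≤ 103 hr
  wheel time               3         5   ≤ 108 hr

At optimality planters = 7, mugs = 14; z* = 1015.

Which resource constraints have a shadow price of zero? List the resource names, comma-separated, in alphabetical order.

glaze: 77/77 (binding)
clay: 126/126 (binding)
labor: 84/103 (slack 19)
wheel time: 91/108 (slack 17)
By complementary slackness, a constraint with positive slack has shadow price 0 → labor, wheel time.

labor, wheel time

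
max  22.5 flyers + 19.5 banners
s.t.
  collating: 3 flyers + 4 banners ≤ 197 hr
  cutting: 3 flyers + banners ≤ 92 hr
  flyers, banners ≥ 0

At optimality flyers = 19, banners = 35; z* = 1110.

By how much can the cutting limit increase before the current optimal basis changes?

Binding constraints: collating, cutting. The basis is B = [[3,4],[3,1]] with det -9.
Per unit increase in cutting, x* moves by d = (0.4444, -0.3333).
The basis stays optimal until banners reaches 0; allowable increase = 105 hr.

105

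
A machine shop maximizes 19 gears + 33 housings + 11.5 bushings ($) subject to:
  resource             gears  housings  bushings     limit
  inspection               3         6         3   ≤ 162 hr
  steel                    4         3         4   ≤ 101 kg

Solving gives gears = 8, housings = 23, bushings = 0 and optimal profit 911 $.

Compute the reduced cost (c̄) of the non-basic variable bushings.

-7.5

Both inspection and steel are binding at x*.
The binding rows give the dual system: 3·y_inspection + 4·y_steel = 19 and 6·y_inspection + 3·y_steel = 33.
Solving: y_inspection = 5, y_steel = 1.
Reduced cost of bushings: c₃ − yᵀa₃ = 11.5 − (5·3 + 1·4) = 11.5 − 19 = -7.5.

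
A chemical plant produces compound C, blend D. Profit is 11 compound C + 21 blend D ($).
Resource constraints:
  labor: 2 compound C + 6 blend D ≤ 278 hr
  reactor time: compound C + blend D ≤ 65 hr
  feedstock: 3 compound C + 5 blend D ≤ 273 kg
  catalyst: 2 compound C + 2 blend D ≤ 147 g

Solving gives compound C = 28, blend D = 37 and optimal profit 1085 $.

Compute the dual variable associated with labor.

Binding: labor and reactor time. Non-binding: feedstock (4 unused), catalyst (17 unused).
Slack constraints have shadow price 0 (complementary slackness).
Dual feasibility on the basic columns requires 2·y_labor + 1·y_reactor time = 11, 6·y_labor + 1·y_reactor time = 21.
This yields shadow prices y_labor = 2.5, y_reactor time = 6.
Shadow price of labor = 2.5.

2.5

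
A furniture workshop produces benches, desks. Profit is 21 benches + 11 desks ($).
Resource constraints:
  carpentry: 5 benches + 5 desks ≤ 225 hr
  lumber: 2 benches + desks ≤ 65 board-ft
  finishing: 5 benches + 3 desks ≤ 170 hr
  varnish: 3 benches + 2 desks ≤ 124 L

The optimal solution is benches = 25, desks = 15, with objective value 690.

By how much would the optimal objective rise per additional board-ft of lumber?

8

Binding: lumber and finishing. Non-binding: carpentry (25 unused), varnish (19 unused).
By complementary slackness, y = 0 for the non-binding constraints.
From A_Bᵀ y = c: 2·y_lumber + 5·y_finishing = 21; 1·y_lumber + 3·y_finishing = 11.
Solving: y_lumber = 8, y_finishing = 1.
Shadow price of lumber = 8.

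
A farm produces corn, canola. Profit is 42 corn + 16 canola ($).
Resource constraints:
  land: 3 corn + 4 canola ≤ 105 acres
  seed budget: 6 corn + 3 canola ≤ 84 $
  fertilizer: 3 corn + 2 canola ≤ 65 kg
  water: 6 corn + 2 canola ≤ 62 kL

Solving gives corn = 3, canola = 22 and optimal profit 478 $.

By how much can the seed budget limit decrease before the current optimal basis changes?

Binding constraints: seed budget, water. The basis is B = [[6,3],[6,2]] with det -6.
Per unit decrease in seed budget, x* moves by d = (0.3333, -1).
The basis stays optimal until canola reaches 0; allowable decrease = 22 $.

22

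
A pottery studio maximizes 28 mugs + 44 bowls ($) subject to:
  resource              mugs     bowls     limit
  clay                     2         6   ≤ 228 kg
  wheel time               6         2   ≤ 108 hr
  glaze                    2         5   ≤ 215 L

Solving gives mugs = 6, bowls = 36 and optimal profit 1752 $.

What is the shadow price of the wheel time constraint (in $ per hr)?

2.5

At the optimum: clay uses 228 of 228 (binding); wheel time uses 108 of 108 (binding); glaze uses 192 of 215 (slack = 23).
Since glaze is not tight, its dual is 0.
The binding rows give the dual system: 2·y_clay + 6·y_wheel time = 28 and 6·y_clay + 2·y_wheel time = 44.
This yields shadow prices y_clay = 6.5, y_wheel time = 2.5.
Shadow price of wheel time = 2.5.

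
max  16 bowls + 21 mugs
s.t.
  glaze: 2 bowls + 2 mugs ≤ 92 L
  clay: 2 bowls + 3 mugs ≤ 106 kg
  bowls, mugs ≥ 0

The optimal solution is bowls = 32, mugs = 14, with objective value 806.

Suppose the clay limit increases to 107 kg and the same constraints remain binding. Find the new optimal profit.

Check each constraint at x*: glaze 92/92 (tight); clay 106/106 (tight).
From A_Bᵀ y = c: 2·y_glaze + 2·y_clay = 16; 2·y_glaze + 3·y_clay = 21.
→ y_glaze = 3 and y_clay = 5.
Δz = y_clay·Δb = 5 × (1) = 5, so new z* = 806 + 5 = 811.

811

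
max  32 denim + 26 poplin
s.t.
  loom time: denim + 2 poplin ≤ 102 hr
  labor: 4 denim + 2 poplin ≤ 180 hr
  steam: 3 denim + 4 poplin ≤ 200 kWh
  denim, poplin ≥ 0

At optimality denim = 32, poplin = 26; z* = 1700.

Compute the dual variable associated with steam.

4

Binding: labor and steam. Non-binding: loom time (18 unused).
By complementary slackness, y = 0 for the non-binding constraint.
Dual feasibility on the basic columns requires 4·y_labor + 3·y_steam = 32, 2·y_labor + 4·y_steam = 26.
→ y_labor = 5 and y_steam = 4.
Shadow price of steam = 4.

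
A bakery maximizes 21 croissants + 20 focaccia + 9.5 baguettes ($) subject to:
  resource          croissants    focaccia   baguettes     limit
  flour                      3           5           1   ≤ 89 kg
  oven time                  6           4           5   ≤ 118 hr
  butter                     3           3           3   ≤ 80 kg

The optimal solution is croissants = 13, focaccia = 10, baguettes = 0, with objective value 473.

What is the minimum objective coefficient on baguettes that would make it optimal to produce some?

14.5

Binding: flour and oven time. Non-binding: butter (11 unused).
Slack constraints have shadow price 0 (complementary slackness).
The binding rows give the dual system: 3·y_flour + 6·y_oven time = 21 and 5·y_flour + 4·y_oven time = 20.
This yields shadow prices y_flour = 2, y_oven time = 2.5.
baguettes enters the basis when its profit ≥ yᵀa₃ = 2·1 + 2.5·5 = 14.5.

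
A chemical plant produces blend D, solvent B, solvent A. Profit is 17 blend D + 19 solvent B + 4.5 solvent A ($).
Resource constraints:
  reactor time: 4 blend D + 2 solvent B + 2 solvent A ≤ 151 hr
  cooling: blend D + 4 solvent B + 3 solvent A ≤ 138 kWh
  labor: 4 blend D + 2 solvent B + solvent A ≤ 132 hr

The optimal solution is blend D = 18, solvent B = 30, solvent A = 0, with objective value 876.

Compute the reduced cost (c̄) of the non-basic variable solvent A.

Check each constraint at x*: reactor time 132/151 (slack 19); cooling 138/138 (tight); labor 132/132 (tight).
Slack constraints have shadow price 0 (complementary slackness).
Dual feasibility on the basic columns requires 1·y_cooling + 4·y_labor = 17, 4·y_cooling + 2·y_labor = 19.
This yields shadow prices y_cooling = 3, y_labor = 3.5.
Reduced cost of solvent A: c₃ − yᵀa₃ = 4.5 − (3·3 + 3.5·1) = 4.5 − 12.5 = -8.

-8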